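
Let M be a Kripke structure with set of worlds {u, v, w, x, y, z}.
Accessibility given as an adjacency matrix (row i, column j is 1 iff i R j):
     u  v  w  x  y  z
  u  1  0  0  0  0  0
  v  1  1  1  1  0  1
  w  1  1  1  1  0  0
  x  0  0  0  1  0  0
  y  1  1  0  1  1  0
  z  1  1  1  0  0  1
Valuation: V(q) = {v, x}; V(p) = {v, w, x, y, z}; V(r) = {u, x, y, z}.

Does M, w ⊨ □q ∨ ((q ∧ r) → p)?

At w: □q is false, (q ∧ r) → p is true, so □q ∨ ((q ∧ r) → p) is true.
  At w: □q requires q at every successor {u, v, w, x}.
    q fails at u, so □q is false at w.

Yes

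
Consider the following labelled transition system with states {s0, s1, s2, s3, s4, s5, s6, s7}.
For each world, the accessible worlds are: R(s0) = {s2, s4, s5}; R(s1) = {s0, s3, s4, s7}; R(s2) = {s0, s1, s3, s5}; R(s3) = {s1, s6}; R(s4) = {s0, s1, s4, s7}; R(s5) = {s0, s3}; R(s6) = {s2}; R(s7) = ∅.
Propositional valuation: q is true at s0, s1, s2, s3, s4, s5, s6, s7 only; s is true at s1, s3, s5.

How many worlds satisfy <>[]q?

7

Let φ = <>[]q. Evaluate φ at each world:
  s0 (successors {s2, s4, s5}): φ is true.
  s1 (successors {s0, s3, s4, s7}): φ is true.
  s2 (successors {s0, s1, s3, s5}): φ is true.
  s3 (successors {s1, s6}): φ is true.
  s4 (successors {s0, s1, s4, s7}): φ is true.
  s5 (successors {s0, s3}): φ is true.
  s6 (successors {s2}): φ is true.
  s7 (successors ∅): φ is false.
For instance, at s6:
  At s6: <>[]q requires []q at some successor in {s2}.
    []q holds at s2, so <>[]q is true at s6.
      At s2: []q requires q at every successor {s0, s1, s3, s5}.
        At s0: q is true.
        At s1: q is true.
        At s3: q is true.
        At s5: q is true.
      So []q is true at s2.
Satisfying worlds: {s0, s1, s2, s3, s4, s5, s6}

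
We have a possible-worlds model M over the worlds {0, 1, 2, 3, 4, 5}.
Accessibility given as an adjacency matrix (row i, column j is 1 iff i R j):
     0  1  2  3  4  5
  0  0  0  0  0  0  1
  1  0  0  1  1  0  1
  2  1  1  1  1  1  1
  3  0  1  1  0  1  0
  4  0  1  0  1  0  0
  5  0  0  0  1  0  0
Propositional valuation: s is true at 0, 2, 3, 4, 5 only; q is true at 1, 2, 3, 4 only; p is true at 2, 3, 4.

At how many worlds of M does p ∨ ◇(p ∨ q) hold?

5

Recall that ◇ψ holds at a world iff ψ holds at some accessible world.
Let φ = p ∨ ◇(p ∨ q). Evaluate φ at each world:
  0 (successors {5}): φ is false.
  1 (successors {2, 3, 5}): φ is true.
  2 (successors {0, 1, 2, 3, 4, 5}): φ is true.
  3 (successors {1, 2, 4}): φ is true.
  4 (successors {1, 3}): φ is true.
  5 (successors {3}): φ is true.
For instance, at 0:
  At 0: p is false, ◇(p ∨ q) is false, so p ∨ ◇(p ∨ q) is false.
    At 0: ◇(p ∨ q) requires p ∨ q at some successor in {5}.
      At 5: p ∨ q is false.
    So ◇(p ∨ q) is false at 0.
Satisfying worlds: {1, 2, 3, 4, 5}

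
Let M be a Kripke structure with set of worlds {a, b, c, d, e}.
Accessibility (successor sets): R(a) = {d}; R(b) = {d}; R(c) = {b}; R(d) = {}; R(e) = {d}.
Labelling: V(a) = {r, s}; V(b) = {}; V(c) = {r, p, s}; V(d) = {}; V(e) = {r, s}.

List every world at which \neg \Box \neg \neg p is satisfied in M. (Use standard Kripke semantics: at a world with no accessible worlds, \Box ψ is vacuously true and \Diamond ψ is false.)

a, b, c, e

Let φ = \neg \Box \neg \neg p. Evaluate φ at each world:
  a (successors {d}): φ is true.
  b (successors {d}): φ is true.
  c (successors {b}): φ is true.
  d (successors ∅): φ is false.
  e (successors {d}): φ is true.
For instance, at b:
  At b: \Box \neg \neg p is false, so \neg \Box \neg \neg p is true.
    At b: \Box \neg \neg p requires \neg \neg p at every successor {d}.
      \neg \neg p fails at d, so \Box \neg \neg p is false at b.
Satisfying worlds: {a, b, c, e}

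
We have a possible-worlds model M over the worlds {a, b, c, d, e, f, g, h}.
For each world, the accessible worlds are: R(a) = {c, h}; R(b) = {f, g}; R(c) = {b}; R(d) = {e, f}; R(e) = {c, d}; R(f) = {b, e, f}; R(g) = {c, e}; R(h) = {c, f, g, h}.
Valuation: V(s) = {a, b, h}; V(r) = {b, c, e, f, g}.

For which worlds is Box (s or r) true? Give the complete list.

a, b, c, d, f, g, h

Let φ = Box (s or r). Evaluate φ at each world:
  a (successors {c, h}): φ is true.
  b (successors {f, g}): φ is true.
  c (successors {b}): φ is true.
  d (successors {e, f}): φ is true.
  e (successors {c, d}): φ is false.
  f (successors {b, e, f}): φ is true.
  g (successors {c, e}): φ is true.
  h (successors {c, f, g, h}): φ is true.
For instance, at a:
  At a: Box (s or r) requires s or r at every successor {c, h}.
    At c: s or r is true.
    At h: s or r is true.
  So Box (s or r) is true at a.
Satisfying worlds: {a, b, c, d, f, g, h}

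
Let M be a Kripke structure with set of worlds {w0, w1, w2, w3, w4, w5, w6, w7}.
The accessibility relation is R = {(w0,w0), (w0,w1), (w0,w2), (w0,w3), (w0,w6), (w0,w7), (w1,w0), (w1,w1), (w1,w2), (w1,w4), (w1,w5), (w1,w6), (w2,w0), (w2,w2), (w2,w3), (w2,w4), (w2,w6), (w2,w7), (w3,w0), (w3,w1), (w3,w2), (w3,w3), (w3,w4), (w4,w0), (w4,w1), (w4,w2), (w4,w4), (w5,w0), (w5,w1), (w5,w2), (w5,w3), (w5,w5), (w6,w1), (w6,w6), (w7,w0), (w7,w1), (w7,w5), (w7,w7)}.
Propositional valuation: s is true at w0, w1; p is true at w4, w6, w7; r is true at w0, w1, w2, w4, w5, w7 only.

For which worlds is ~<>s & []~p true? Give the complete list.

none

Let φ = ~<>s & []~p. Evaluate φ at each world:
  w0 (successors {w0, w1, w2, w3, w6, w7}): φ is false.
  w1 (successors {w0, w1, w2, w4, w5, w6}): φ is false.
  w2 (successors {w0, w2, w3, w4, w6, w7}): φ is false.
  w3 (successors {w0, w1, w2, w3, w4}): φ is false.
  w4 (successors {w0, w1, w2, w4}): φ is false.
  w5 (successors {w0, w1, w2, w3, w5}): φ is false.
  w6 (successors {w1, w6}): φ is false.
  w7 (successors {w0, w1, w5, w7}): φ is false.
For instance, at w3:
  At w3: ~<>s is false, []~p is false, so ~<>s & []~p is false.
    At w3: <>s is true, so ~<>s is false.
      At w3: <>s requires s at some successor in {w0, w1, w2, w3, w4}.
        s holds at w0, so <>s is true at w3.
    At w3: []~p requires ~p at every successor {w0, w1, w2, w3, w4}.
      ~p fails at w4, so []~p is false at w3.
Satisfying worlds: none.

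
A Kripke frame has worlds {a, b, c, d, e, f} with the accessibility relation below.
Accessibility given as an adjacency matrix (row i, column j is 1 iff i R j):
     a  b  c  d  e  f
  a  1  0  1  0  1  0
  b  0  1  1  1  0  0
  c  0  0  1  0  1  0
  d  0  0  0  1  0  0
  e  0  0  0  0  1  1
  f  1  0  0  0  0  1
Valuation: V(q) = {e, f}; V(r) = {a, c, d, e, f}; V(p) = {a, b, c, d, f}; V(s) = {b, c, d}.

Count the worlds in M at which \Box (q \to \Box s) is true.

2

Let φ = \Box (q \to \Box s). Evaluate φ at each world:
  a (successors {a, c, e}): φ is false.
  b (successors {b, c, d}): φ is true.
  c (successors {c, e}): φ is false.
  d (successors {d}): φ is true.
  e (successors {e, f}): φ is false.
  f (successors {a, f}): φ is false.
For instance, at a:
  At a: \Box (q \to \Box s) requires q \to \Box s at every successor {a, c, e}.
    q \to \Box s fails at e, so \Box (q \to \Box s) is false at a.
      At e: q is true, \Box s is false, so q \to \Box s is false.
Satisfying worlds: {b, d}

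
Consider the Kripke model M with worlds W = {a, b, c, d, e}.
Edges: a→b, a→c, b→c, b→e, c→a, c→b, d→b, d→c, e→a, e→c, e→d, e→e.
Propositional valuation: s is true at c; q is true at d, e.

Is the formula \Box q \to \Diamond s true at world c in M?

Yes

At c: \Box q is false, \Diamond s is false, so \Box q \to \Diamond s is true.
  At c: \Box q requires q at every successor {a, b}.
    q fails at a, so \Box q is false at c.
  At c: \Diamond s requires s at some successor in {a, b}.
    At a: s is false.
    At b: s is false.
  So \Diamond s is false at c.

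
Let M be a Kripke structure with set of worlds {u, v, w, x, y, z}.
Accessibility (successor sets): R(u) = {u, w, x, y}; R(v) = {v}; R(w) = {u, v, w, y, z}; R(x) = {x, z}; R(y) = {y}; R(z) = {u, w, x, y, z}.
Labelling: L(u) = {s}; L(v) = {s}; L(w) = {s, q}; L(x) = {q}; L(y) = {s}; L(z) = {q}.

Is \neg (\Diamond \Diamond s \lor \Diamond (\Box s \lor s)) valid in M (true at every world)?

No

Let φ = \neg (\Diamond \Diamond s \lor \Diamond (\Box s \lor s)). Evaluate φ at each world:
  u (successors {u, w, x, y}): φ is false.
  v (successors {v}): φ is false.
  w (successors {u, v, w, y, z}): φ is false.
  x (successors {x, z}): φ is false.
  y (successors {y}): φ is false.
  z (successors {u, w, x, y, z}): φ is false.
Detail at u (counterexample):
  At u: \Diamond \Diamond s \lor \Diamond (\Box s \lor s) is true, so \neg (\Diamond \Diamond s \lor \Diamond (\Box s \lor s)) is false.
    At u: \Diamond \Diamond s is true, \Diamond (\Box s \lor s) is true, so \Diamond \Diamond s \lor \Diamond (\Box s \lor s) is true.
      At u: \Diamond \Diamond s requires \Diamond s at some successor in {u, w, x, y}.
        \Diamond s holds at u, so \Diamond \Diamond s is true at u.
      At u: \Diamond (\Box s \lor s) requires \Box s \lor s at some successor in {u, w, x, y}.
        \Box s \lor s holds at u, so \Diamond (\Box s \lor s) is true at u.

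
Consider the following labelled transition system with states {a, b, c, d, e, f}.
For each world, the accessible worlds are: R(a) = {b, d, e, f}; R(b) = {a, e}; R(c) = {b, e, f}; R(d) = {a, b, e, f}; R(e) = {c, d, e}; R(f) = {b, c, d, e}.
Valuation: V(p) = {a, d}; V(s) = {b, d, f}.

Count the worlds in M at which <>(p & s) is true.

3

Let φ = <>(p & s). Evaluate φ at each world:
  a (successors {b, d, e, f}): φ is true.
  b (successors {a, e}): φ is false.
  c (successors {b, e, f}): φ is false.
  d (successors {a, b, e, f}): φ is false.
  e (successors {c, d, e}): φ is true.
  f (successors {b, c, d, e}): φ is true.
For instance, at a:
  At a: <>(p & s) requires p & s at some successor in {b, d, e, f}.
    p & s holds at d, so <>(p & s) is true at a.
Satisfying worlds: {a, e, f}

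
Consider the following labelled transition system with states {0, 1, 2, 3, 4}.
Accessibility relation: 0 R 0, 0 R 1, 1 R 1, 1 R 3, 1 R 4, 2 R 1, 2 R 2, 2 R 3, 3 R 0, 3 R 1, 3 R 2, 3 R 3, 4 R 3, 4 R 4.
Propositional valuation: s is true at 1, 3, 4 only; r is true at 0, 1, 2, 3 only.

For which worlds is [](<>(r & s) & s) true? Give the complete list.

Recall that []ψ holds at a world iff ψ holds at every accessible world, and <>ψ holds iff ψ holds at some accessible world.
Let φ = [](<>(r & s) & s). Evaluate φ at each world:
  0 (successors {0, 1}): φ is false.
  1 (successors {1, 3, 4}): φ is true.
  2 (successors {1, 2, 3}): φ is false.
  3 (successors {0, 1, 2, 3}): φ is false.
  4 (successors {3, 4}): φ is true.
For instance, at 4:
  At 4: [](<>(r & s) & s) requires <>(r & s) & s at every successor {3, 4}.
      At 3: <>(r & s) is true, s is true, so <>(r & s) & s is true.
      At 4: <>(r & s) is true, s is true, so <>(r & s) & s is true.
  So [](<>(r & s) & s) is true at 4.
Satisfying worlds: {1, 4}

1, 4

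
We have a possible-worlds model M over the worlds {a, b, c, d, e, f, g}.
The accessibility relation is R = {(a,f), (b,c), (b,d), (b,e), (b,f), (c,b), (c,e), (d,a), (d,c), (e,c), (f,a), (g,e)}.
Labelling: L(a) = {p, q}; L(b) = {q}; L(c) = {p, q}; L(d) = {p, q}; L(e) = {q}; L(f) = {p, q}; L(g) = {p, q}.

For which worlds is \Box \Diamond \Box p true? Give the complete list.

Let φ = \Box \Diamond \Box p. Evaluate φ at each world:
  a (successors {f}): φ is true.
  b (successors {c, d, e, f}): φ is false.
  c (successors {b, e}): φ is false.
  d (successors {a, c}): φ is true.
  e (successors {c}): φ is true.
  f (successors {a}): φ is true.
  g (successors {e}): φ is false.
For instance, at g:
  At g: \Box \Diamond \Box p requires \Diamond \Box p at every successor {e}.
    \Diamond \Box p fails at e, so \Box \Diamond \Box p is false at g.
      At e: \Diamond \Box p requires \Box p at some successor in {c}.
        At c: \Box p is false.
      So \Diamond \Box p is false at e.
Satisfying worlds: {a, d, e, f}

a, d, e, f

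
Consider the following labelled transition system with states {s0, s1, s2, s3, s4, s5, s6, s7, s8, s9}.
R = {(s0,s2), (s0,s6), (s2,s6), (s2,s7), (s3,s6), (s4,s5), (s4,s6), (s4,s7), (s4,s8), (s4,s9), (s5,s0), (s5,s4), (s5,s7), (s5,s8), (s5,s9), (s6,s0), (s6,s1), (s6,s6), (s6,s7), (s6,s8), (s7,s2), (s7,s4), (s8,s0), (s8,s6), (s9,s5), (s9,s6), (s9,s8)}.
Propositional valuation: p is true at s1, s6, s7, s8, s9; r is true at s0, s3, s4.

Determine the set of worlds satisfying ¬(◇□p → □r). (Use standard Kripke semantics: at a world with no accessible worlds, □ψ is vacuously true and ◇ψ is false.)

Let φ = ¬(◇□p → □r). Evaluate φ at each world:
  s0 (successors {s2, s6}): φ is true.
  s1 (successors ∅): φ is false.
  s2 (successors {s6, s7}): φ is false.
  s3 (successors {s6}): φ is false.
  s4 (successors {s5, s6, s7, s8, s9}): φ is false.
  s5 (successors {s0, s4, s7, s8, s9}): φ is false.
  s6 (successors {s0, s1, s6, s7, s8}): φ is true.
  s7 (successors {s2, s4}): φ is true.
  s8 (successors {s0, s6}): φ is false.
  s9 (successors {s5, s6, s8}): φ is false.
For instance, at s4:
  At s4: ◇□p → □r is true, so ¬(◇□p → □r) is false.
    At s4: ◇□p is false, □r is false, so ◇□p → □r is true.
      At s4: ◇□p requires □p at some successor in {s5, s6, s7, s8, s9}.
        At s5: □p is false.
        At s6: □p is false.
        At s7: □p is false.
        At s8: □p is false.
        At s9: □p is false.
      So ◇□p is false at s4.
      At s4: □r requires r at every successor {s5, s6, s7, s8, s9}.
        r fails at s5, so □r is false at s4.
Satisfying worlds: {s0, s6, s7}

s0, s6, s7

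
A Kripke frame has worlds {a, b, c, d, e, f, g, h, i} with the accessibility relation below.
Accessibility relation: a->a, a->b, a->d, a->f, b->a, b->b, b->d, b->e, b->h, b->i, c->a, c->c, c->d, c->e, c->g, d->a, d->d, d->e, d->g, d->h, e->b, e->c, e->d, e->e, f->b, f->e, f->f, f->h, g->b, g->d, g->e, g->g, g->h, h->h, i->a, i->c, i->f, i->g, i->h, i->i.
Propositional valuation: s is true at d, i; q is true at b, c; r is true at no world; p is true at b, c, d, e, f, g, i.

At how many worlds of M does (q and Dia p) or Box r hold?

Let φ = (q and Dia p) or Box r. Evaluate φ at each world:
  a (successors {a, b, d, f}): φ is false.
  b (successors {a, b, d, e, h, i}): φ is true.
  c (successors {a, c, d, e, g}): φ is true.
  d (successors {a, d, e, g, h}): φ is false.
  e (successors {b, c, d, e}): φ is false.
  f (successors {b, e, f, h}): φ is false.
  g (successors {b, d, e, g, h}): φ is false.
  h (successors {h}): φ is false.
  i (successors {a, c, f, g, h, i}): φ is false.
For instance, at f:
  At f: q and Dia p is false, Box r is false, so (q and Dia p) or Box r is false.
    At f: q is false, Dia p is true, so q and Dia p is false.
      At f: Dia p requires p at some successor in {b, e, f, h}.
        p holds at b, so Dia p is true at f.
    At f: Box r requires r at every successor {b, e, f, h}.
      r fails at b, so Box r is false at f.
Satisfying worlds: {b, c}

2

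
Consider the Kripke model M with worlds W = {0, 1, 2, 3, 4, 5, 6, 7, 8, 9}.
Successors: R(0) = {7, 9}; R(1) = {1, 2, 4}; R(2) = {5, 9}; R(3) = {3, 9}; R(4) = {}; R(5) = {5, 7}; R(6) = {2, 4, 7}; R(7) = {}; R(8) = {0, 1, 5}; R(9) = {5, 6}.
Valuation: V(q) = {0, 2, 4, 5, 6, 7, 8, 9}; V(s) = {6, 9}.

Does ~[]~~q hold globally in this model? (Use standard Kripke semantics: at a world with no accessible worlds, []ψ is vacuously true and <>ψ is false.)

No

Let φ = ~[]~~q. Evaluate φ at each world:
  0 (successors {7, 9}): φ is false.
  1 (successors {1, 2, 4}): φ is true.
  2 (successors {5, 9}): φ is false.
  3 (successors {3, 9}): φ is true.
  4 (successors ∅): φ is false.
  5 (successors {5, 7}): φ is false.
  6 (successors {2, 4, 7}): φ is false.
  7 (successors ∅): φ is false.
  8 (successors {0, 1, 5}): φ is true.
  9 (successors {5, 6}): φ is false.
Detail at 0 (counterexample):
  At 0: []~~q is true, so ~[]~~q is false.
    At 0: []~~q requires ~~q at every successor {7, 9}.
      At 7: ~~q is true.
      At 9: ~~q is true.
    So []~~q is true at 0.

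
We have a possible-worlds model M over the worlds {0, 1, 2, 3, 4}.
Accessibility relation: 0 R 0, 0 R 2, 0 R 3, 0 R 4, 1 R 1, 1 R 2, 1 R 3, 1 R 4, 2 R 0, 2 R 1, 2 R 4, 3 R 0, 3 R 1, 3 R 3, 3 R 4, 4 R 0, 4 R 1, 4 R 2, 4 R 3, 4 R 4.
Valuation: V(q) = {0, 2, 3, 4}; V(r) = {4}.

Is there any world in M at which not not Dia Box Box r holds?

Recall that Box ψ holds at a world iff ψ holds at every accessible world, and Dia ψ holds iff ψ holds at some accessible world.
Let φ = not not Dia Box Box r. Evaluate φ at each world:
  0 (successors {0, 2, 3, 4}): φ is false.
  1 (successors {1, 2, 3, 4}): φ is false.
  2 (successors {0, 1, 4}): φ is false.
  3 (successors {0, 1, 3, 4}): φ is false.
  4 (successors {0, 1, 2, 3, 4}): φ is false.
For instance, at 0:
  At 0: not Dia Box Box r is true, so not not Dia Box Box r is false.
    At 0: Dia Box Box r is false, so not Dia Box Box r is true.
      At 0: Dia Box Box r requires Box Box r at some successor in {0, 2, 3, 4}.
        At 0: Box Box r is false.
        At 2: Box Box r is false.
        At 3: Box Box r is false.
        At 4: Box Box r is false.
      So Dia Box Box r is false at 0.

No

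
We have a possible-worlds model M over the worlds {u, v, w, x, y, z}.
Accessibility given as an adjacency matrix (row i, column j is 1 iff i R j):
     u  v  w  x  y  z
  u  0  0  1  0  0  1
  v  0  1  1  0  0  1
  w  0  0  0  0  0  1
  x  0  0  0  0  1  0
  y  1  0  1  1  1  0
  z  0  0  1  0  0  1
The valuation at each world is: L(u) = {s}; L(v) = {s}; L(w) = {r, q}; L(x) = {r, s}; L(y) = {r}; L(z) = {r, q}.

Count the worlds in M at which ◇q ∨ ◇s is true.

5

Recall that ◇ψ holds at a world iff ψ holds at some accessible world.
Let φ = ◇q ∨ ◇s. Evaluate φ at each world:
  u (successors {w, z}): φ is true.
  v (successors {v, w, z}): φ is true.
  w (successors {z}): φ is true.
  x (successors {y}): φ is false.
  y (successors {u, w, x, y}): φ is true.
  z (successors {w, z}): φ is true.
For instance, at z:
  At z: ◇q is true, ◇s is false, so ◇q ∨ ◇s is true.
    At z: ◇q requires q at some successor in {w, z}.
      q holds at w, so ◇q is true at z.
    At z: ◇s requires s at some successor in {w, z}.
      At w: s is false.
      At z: s is false.
    So ◇s is false at z.
Satisfying worlds: {u, v, w, y, z}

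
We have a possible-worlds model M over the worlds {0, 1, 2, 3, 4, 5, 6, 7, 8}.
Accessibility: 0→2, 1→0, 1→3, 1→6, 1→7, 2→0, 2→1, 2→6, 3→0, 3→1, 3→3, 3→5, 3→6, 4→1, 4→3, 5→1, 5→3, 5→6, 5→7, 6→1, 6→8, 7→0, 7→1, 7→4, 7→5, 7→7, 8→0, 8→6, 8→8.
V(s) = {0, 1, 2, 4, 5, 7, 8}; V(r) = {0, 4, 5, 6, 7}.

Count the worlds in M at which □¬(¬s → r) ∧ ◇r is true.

0

Let φ = □¬(¬s → r) ∧ ◇r. Evaluate φ at each world:
  0 (successors {2}): φ is false.
  1 (successors {0, 3, 6, 7}): φ is false.
  2 (successors {0, 1, 6}): φ is false.
  3 (successors {0, 1, 3, 5, 6}): φ is false.
  4 (successors {1, 3}): φ is false.
  5 (successors {1, 3, 6, 7}): φ is false.
  6 (successors {1, 8}): φ is false.
  7 (successors {0, 1, 4, 5, 7}): φ is false.
  8 (successors {0, 6, 8}): φ is false.
For instance, at 4:
  At 4: □¬(¬s → r) is false, ◇r is false, so □¬(¬s → r) ∧ ◇r is false.
    At 4: □¬(¬s → r) requires ¬(¬s → r) at every successor {1, 3}.
      ¬(¬s → r) fails at 1, so □¬(¬s → r) is false at 4.
    At 4: ◇r requires r at some successor in {1, 3}.
      At 1: r is false.
      At 3: r is false.
    So ◇r is false at 4.
Satisfying worlds: none.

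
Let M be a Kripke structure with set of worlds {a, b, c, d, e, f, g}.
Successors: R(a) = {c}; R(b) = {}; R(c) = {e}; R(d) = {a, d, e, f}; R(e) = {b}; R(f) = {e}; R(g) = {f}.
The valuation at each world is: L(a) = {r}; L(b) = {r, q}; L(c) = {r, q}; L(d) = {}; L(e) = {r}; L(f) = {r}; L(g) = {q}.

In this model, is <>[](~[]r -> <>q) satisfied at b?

Recall that []ψ holds at a world iff ψ holds at every accessible world, and <>ψ holds iff ψ holds at some accessible world.
At b: no accessible worlds, so <>[](~[]r -> <>q) is false.

No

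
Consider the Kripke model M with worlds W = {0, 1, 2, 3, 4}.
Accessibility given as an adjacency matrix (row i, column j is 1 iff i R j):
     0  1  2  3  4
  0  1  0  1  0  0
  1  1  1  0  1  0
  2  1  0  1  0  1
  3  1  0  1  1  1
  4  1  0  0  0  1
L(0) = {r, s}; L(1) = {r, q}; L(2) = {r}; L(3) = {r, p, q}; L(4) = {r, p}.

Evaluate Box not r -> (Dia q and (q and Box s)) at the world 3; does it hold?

Yes

At 3: Box not r is false, Dia q and (q and Box s) is false, so Box not r -> (Dia q and (q and Box s)) is true.
  At 3: Box not r requires not r at every successor {0, 2, 3, 4}.
    not r fails at 0, so Box not r is false at 3.
  At 3: Dia q is true, q and Box s is false, so Dia q and (q and Box s) is false.
    At 3: Dia q requires q at some successor in {0, 2, 3, 4}.
      q holds at 3, so Dia q is true at 3.
    At 3: q is true, Box s is false, so q and Box s is false.
      At 3: Box s requires s at every successor {0, 2, 3, 4}.
        s fails at 2, so Box s is false at 3.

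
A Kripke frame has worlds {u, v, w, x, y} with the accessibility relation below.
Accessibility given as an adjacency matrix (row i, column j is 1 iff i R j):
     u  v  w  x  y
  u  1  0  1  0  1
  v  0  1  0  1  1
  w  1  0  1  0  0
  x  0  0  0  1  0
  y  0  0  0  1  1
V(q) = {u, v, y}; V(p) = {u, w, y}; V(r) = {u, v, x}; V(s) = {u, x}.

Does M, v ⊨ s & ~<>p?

At v: s is false, ~<>p is false, so s & ~<>p is false.
  At v: <>p is true, so ~<>p is false.
    At v: <>p requires p at some successor in {v, x, y}.
      p holds at y, so <>p is true at v.

No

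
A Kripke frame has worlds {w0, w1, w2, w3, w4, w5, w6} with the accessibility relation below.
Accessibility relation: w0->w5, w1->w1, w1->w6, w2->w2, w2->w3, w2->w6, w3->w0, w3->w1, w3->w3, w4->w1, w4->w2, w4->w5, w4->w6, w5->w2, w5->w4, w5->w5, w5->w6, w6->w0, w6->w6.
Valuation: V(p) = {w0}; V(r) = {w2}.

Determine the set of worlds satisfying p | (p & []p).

w0

Recall that []ψ holds at a world iff ψ holds at every accessible world, and <>ψ holds iff ψ holds at some accessible world.
Let φ = p | (p & []p). Evaluate φ at each world:
  w0 (successors {w5}): φ is true.
  w1 (successors {w1, w6}): φ is false.
  w2 (successors {w2, w3, w6}): φ is false.
  w3 (successors {w0, w1, w3}): φ is false.
  w4 (successors {w1, w2, w5, w6}): φ is false.
  w5 (successors {w2, w4, w5, w6}): φ is false.
  w6 (successors {w0, w6}): φ is false.
For instance, at w0:
  At w0: p is true, p & []p is false, so p | (p & []p) is true.
    At w0: p is true, []p is false, so p & []p is false.
      At w0: []p requires p at every successor {w5}.
        p fails at w5, so []p is false at w0.
Satisfying worlds: {w0}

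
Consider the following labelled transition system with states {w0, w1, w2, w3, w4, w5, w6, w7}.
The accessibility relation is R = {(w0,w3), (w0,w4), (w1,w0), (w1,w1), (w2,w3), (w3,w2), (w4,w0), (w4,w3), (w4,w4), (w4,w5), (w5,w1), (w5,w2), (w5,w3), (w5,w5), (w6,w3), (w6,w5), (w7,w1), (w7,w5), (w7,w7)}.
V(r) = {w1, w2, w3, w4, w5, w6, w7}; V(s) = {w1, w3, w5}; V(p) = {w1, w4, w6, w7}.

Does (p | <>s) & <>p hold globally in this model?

No

Let φ = (p | <>s) & <>p. Evaluate φ at each world:
  w0 (successors {w3, w4}): φ is true.
  w1 (successors {w0, w1}): φ is true.
  w2 (successors {w3}): φ is false.
  w3 (successors {w2}): φ is false.
  w4 (successors {w0, w3, w4, w5}): φ is true.
  w5 (successors {w1, w2, w3, w5}): φ is true.
  w6 (successors {w3, w5}): φ is false.
  w7 (successors {w1, w5, w7}): φ is true.
Detail at w2 (counterexample):
  At w2: p | <>s is true, <>p is false, so (p | <>s) & <>p is false.
    At w2: p is false, <>s is true, so p | <>s is true.
      At w2: <>s requires s at some successor in {w3}.
        s holds at w3, so <>s is true at w2.
    At w2: <>p requires p at some successor in {w3}.
      At w3: p is false.
    So <>p is false at w2.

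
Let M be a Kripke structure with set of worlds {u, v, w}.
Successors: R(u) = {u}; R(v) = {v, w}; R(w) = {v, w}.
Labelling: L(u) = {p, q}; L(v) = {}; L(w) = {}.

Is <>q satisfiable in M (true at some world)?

Yes

Let φ = <>q. Evaluate φ at each world:
  u (successors {u}): φ is true.
  v (successors {v, w}): φ is false.
  w (successors {v, w}): φ is false.
Detail at u (witness):
  At u: <>q requires q at some successor in {u}.
    q holds at u, so <>q is true at u.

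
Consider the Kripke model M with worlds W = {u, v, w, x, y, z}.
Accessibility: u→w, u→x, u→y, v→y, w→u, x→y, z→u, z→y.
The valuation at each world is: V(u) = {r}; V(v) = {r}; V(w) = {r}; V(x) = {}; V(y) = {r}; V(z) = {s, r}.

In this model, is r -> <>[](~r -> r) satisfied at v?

At v: r is true, <>[](~r -> r) is true, so r -> <>[](~r -> r) is true.
  At v: <>[](~r -> r) requires [](~r -> r) at some successor in {y}.
    [](~r -> r) holds at y, so <>[](~r -> r) is true at v.
      At y: no accessible worlds, so [](~r -> r) holds vacuously.

Yes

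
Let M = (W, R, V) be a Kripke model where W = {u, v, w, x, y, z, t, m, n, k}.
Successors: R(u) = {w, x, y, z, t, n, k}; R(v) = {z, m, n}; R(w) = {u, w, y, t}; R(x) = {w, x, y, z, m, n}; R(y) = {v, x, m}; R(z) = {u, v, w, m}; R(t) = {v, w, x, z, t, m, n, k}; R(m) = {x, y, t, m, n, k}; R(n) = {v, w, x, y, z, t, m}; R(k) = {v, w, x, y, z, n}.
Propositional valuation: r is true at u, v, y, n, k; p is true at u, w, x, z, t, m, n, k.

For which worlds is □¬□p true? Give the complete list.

u, v, w, x, m

Recall that □ψ holds at a world iff ψ holds at every accessible world, and ◇ψ holds iff ψ holds at some accessible world.
Let φ = □¬□p. Evaluate φ at each world:
  u (successors {w, x, y, z, t, n, k}): φ is true.
  v (successors {z, m, n}): φ is true.
  w (successors {u, w, y, t}): φ is true.
  x (successors {w, x, y, z, m, n}): φ is true.
  y (successors {v, x, m}): φ is false.
  z (successors {u, v, w, m}): φ is false.
  t (successors {v, w, x, z, t, m, n, k}): φ is false.
  m (successors {x, y, t, m, n, k}): φ is true.
  n (successors {v, w, x, y, z, t, m}): φ is false.
  k (successors {v, w, x, y, z, n}): φ is false.
For instance, at n:
  At n: □¬□p requires ¬□p at every successor {v, w, x, y, z, t, m}.
    ¬□p fails at v, so □¬□p is false at n.
      At v: □p is true, so ¬□p is false.
Satisfying worlds: {u, v, w, x, m}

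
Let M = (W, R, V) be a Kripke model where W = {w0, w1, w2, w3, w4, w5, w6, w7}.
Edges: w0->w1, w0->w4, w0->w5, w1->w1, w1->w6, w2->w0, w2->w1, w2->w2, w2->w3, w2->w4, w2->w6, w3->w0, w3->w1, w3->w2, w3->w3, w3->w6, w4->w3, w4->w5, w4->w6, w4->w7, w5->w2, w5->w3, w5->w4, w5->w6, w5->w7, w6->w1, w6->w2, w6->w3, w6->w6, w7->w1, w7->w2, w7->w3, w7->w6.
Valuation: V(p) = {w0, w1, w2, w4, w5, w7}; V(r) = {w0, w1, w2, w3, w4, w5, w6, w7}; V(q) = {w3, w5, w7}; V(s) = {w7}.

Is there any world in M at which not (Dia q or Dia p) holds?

Let φ = not (Dia q or Dia p). Evaluate φ at each world:
  w0 (successors {w1, w4, w5}): φ is false.
  w1 (successors {w1, w6}): φ is false.
  w2 (successors {w0, w1, w2, w3, w4, w6}): φ is false.
  w3 (successors {w0, w1, w2, w3, w6}): φ is false.
  w4 (successors {w3, w5, w6, w7}): φ is false.
  w5 (successors {w2, w3, w4, w6, w7}): φ is false.
  w6 (successors {w1, w2, w3, w6}): φ is false.
  w7 (successors {w1, w2, w3, w6}): φ is false.
For instance, at w6:
  At w6: Dia q or Dia p is true, so not (Dia q or Dia p) is false.
    At w6: Dia q is true, Dia p is true, so Dia q or Dia p is true.
      At w6: Dia q requires q at some successor in {w1, w2, w3, w6}.
        q holds at w3, so Dia q is true at w6.
      At w6: Dia p requires p at some successor in {w1, w2, w3, w6}.
        p holds at w1, so Dia p is true at w6.

No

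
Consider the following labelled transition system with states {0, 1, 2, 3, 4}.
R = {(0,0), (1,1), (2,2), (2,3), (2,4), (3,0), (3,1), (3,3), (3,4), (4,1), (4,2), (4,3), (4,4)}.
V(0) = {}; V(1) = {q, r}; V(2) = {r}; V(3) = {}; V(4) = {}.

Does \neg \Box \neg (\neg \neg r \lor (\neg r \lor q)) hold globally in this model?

Let φ = \neg \Box \neg (\neg \neg r \lor (\neg r \lor q)). Evaluate φ at each world:
  0 (successors {0}): φ is true.
  1 (successors {1}): φ is true.
  2 (successors {2, 3, 4}): φ is true.
  3 (successors {0, 1, 3, 4}): φ is true.
  4 (successors {1, 2, 3, 4}): φ is true.
For instance, at 1:
  At 1: \Box \neg (\neg \neg r \lor (\neg r \lor q)) is false, so \neg \Box \neg (\neg \neg r \lor (\neg r \lor q)) is true.
    At 1: \Box \neg (\neg \neg r \lor (\neg r \lor q)) requires \neg (\neg \neg r \lor (\neg r \lor q)) at every successor {1}.
      \neg (\neg \neg r \lor (\neg r \lor q)) fails at 1, so \Box \neg (\neg \neg r \lor (\neg r \lor q)) is false at 1.

Yes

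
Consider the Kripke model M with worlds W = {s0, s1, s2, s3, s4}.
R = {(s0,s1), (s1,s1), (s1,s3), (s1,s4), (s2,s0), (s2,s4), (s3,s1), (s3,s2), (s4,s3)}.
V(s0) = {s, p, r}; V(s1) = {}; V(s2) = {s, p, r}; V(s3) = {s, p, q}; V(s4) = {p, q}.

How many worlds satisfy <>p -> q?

Recall that <>ψ holds at a world iff ψ holds at some accessible world.
Let φ = <>p -> q. Evaluate φ at each world:
  s0 (successors {s1}): φ is true.
  s1 (successors {s1, s3, s4}): φ is false.
  s2 (successors {s0, s4}): φ is false.
  s3 (successors {s1, s2}): φ is true.
  s4 (successors {s3}): φ is true.
For instance, at s2:
  At s2: <>p is true, q is false, so <>p -> q is false.
    At s2: <>p requires p at some successor in {s0, s4}.
      p holds at s0, so <>p is true at s2.
Satisfying worlds: {s0, s3, s4}

3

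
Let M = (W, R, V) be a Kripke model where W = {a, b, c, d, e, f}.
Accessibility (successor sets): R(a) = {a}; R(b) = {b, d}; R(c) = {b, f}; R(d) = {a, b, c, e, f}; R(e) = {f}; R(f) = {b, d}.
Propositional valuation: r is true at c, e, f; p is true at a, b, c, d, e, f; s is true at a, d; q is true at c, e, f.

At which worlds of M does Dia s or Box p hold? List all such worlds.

a, b, c, d, e, f

Let φ = Dia s or Box p. Evaluate φ at each world:
  a (successors {a}): φ is true.
  b (successors {b, d}): φ is true.
  c (successors {b, f}): φ is true.
  d (successors {a, b, c, e, f}): φ is true.
  e (successors {f}): φ is true.
  f (successors {b, d}): φ is true.
For instance, at f:
  At f: Dia s is true, Box p is true, so Dia s or Box p is true.
    At f: Dia s requires s at some successor in {b, d}.
      s holds at d, so Dia s is true at f.
    At f: Box p requires p at every successor {b, d}.
      At b: p is true.
      At d: p is true.
    So Box p is true at f.
Satisfying worlds: {a, b, c, d, e, f}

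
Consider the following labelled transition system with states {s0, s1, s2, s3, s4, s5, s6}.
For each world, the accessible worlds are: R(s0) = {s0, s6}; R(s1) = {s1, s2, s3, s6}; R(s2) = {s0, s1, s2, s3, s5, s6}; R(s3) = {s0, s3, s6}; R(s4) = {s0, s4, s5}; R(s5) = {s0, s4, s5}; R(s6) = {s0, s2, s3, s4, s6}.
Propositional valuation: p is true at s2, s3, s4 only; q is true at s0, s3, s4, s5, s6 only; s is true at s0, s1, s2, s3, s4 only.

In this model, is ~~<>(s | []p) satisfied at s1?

Yes

At s1: ~<>(s | []p) is false, so ~~<>(s | []p) is true.
  At s1: <>(s | []p) is true, so ~<>(s | []p) is false.
    At s1: <>(s | []p) requires s | []p at some successor in {s1, s2, s3, s6}.
      s | []p holds at s1, so <>(s | []p) is true at s1.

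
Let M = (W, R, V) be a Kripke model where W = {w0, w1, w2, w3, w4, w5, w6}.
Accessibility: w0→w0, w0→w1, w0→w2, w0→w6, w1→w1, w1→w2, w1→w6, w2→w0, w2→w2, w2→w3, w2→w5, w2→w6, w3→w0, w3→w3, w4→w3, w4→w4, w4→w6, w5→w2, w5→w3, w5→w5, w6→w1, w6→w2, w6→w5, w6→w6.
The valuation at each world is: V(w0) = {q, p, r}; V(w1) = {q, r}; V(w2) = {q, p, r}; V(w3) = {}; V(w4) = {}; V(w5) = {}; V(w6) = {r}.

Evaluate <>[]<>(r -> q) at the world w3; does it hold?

At w3: <>[]<>(r -> q) requires []<>(r -> q) at some successor in {w0, w3}.
  []<>(r -> q) holds at w0, so <>[]<>(r -> q) is true at w3.
    At w0: []<>(r -> q) requires <>(r -> q) at every successor {w0, w1, w2, w6}.
      At w0: <>(r -> q) is true.
      At w1: <>(r -> q) is true.
      At w2: <>(r -> q) is true.
      At w6: <>(r -> q) is true.
    So []<>(r -> q) is true at w0.

Yes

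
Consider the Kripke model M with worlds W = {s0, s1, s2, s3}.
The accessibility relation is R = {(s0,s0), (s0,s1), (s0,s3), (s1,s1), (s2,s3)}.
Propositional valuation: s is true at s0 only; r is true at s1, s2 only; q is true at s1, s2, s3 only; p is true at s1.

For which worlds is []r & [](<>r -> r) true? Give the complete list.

s1, s3

Recall that []ψ holds at a world iff ψ holds at every accessible world, and <>ψ holds iff ψ holds at some accessible world.
Let φ = []r & [](<>r -> r). Evaluate φ at each world:
  s0 (successors {s0, s1, s3}): φ is false.
  s1 (successors {s1}): φ is true.
  s2 (successors {s3}): φ is false.
  s3 (successors ∅): φ is true.
For instance, at s2:
  At s2: []r is false, [](<>r -> r) is true, so []r & [](<>r -> r) is false.
    At s2: []r requires r at every successor {s3}.
      r fails at s3, so []r is false at s2.
    At s2: [](<>r -> r) requires <>r -> r at every successor {s3}.
      At s3: <>r -> r is true.
    So [](<>r -> r) is true at s2.
Satisfying worlds: {s1, s3}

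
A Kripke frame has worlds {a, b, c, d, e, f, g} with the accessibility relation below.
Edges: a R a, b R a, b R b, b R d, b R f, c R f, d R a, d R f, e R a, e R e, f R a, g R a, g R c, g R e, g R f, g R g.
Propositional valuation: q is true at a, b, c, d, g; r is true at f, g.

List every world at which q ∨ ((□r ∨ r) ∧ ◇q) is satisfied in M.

Recall that □ψ holds at a world iff ψ holds at every accessible world, and ◇ψ holds iff ψ holds at some accessible world.
Let φ = q ∨ ((□r ∨ r) ∧ ◇q). Evaluate φ at each world:
  a (successors {a}): φ is true.
  b (successors {a, b, d, f}): φ is true.
  c (successors {f}): φ is true.
  d (successors {a, f}): φ is true.
  e (successors {a, e}): φ is false.
  f (successors {a}): φ is true.
  g (successors {a, c, e, f, g}): φ is true.
For instance, at e:
  At e: q is false, (□r ∨ r) ∧ ◇q is false, so q ∨ ((□r ∨ r) ∧ ◇q) is false.
    At e: □r ∨ r is false, ◇q is true, so (□r ∨ r) ∧ ◇q is false.
      At e: □r is false, r is false, so □r ∨ r is false.
      At e: ◇q requires q at some successor in {a, e}.
        q holds at a, so ◇q is true at e.
Satisfying worlds: {a, b, c, d, f, g}

a, b, c, d, f, g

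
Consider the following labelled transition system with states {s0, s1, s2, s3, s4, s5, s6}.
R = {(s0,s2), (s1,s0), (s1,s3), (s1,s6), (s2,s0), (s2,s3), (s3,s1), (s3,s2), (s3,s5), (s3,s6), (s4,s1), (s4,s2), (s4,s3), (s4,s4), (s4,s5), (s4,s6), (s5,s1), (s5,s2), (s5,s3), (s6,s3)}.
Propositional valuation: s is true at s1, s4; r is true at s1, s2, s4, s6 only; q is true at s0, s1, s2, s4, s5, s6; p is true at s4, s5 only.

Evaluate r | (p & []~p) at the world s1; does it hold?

At s1: r is true, p & []~p is false, so r | (p & []~p) is true.
  At s1: p is false, []~p is true, so p & []~p is false.
    At s1: []~p requires ~p at every successor {s0, s3, s6}.
      At s0: ~p is true.
      At s3: ~p is true.
      At s6: ~p is true.
    So []~p is true at s1.

Yes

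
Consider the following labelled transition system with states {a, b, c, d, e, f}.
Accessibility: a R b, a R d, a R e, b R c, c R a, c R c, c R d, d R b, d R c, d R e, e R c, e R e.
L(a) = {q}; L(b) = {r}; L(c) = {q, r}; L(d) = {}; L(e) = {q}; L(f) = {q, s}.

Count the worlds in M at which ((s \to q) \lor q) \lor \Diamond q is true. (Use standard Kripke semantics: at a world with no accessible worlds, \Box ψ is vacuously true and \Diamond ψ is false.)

Recall that \Diamond ψ holds at a world iff ψ holds at some accessible world.
Let φ = ((s \to q) \lor q) \lor \Diamond q. Evaluate φ at each world:
  a (successors {b, d, e}): φ is true.
  b (successors {c}): φ is true.
  c (successors {a, c, d}): φ is true.
  d (successors {b, c, e}): φ is true.
  e (successors {c, e}): φ is true.
  f (successors ∅): φ is true.
For instance, at c:
  At c: (s \to q) \lor q is true, \Diamond q is true, so ((s \to q) \lor q) \lor \Diamond q is true.
    At c: \Diamond q requires q at some successor in {a, c, d}.
      q holds at a, so \Diamond q is true at c.
Satisfying worlds: {a, b, c, d, e, f}

6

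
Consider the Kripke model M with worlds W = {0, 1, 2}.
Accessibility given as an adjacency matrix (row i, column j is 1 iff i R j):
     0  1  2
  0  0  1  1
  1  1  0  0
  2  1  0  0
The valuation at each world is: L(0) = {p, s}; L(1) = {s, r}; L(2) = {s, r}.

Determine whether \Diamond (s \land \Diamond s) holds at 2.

At 2: \Diamond (s \land \Diamond s) requires s \land \Diamond s at some successor in {0}.
  s \land \Diamond s holds at 0, so \Diamond (s \land \Diamond s) is true at 2.
    At 0: s is true, \Diamond s is true, so s \land \Diamond s is true.
      At 0: \Diamond s requires s at some successor in {1, 2}.
        s holds at 1, so \Diamond s is true at 0.

Yes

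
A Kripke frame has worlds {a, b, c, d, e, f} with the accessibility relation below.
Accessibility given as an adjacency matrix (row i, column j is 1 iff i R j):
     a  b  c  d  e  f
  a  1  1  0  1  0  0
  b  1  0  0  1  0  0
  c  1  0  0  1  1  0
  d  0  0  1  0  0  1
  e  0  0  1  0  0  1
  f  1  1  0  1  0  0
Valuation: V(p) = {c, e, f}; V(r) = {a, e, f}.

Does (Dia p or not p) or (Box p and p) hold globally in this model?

Let φ = (Dia p or not p) or (Box p and p). Evaluate φ at each world:
  a (successors {a, b, d}): φ is true.
  b (successors {a, d}): φ is true.
  c (successors {a, d, e}): φ is true.
  d (successors {c, f}): φ is true.
  e (successors {c, f}): φ is true.
  f (successors {a, b, d}): φ is false.
Detail at f (counterexample):
  At f: Dia p or not p is false, Box p and p is false, so (Dia p or not p) or (Box p and p) is false.
    At f: Dia p is false, not p is false, so Dia p or not p is false.
      At f: Dia p requires p at some successor in {a, b, d}.
        At a: p is false.
        At b: p is false.
        At d: p is false.
      So Dia p is false at f.
    At f: Box p is false, p is true, so Box p and p is false.
      At f: Box p requires p at every successor {a, b, d}.
        p fails at a, so Box p is false at f.

No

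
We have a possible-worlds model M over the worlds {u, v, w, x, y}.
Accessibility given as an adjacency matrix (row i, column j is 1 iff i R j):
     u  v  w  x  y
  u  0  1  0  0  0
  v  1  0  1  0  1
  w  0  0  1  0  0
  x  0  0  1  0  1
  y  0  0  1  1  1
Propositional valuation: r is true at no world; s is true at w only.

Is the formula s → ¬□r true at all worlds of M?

Let φ = s → ¬□r. Evaluate φ at each world:
  u (successors {v}): φ is true.
  v (successors {u, w, y}): φ is true.
  w (successors {w}): φ is true.
  x (successors {w, y}): φ is true.
  y (successors {w, x, y}): φ is true.
For instance, at u:
  At u: s is false, ¬□r is true, so s → ¬□r is true.
    At u: □r is false, so ¬□r is true.
      At u: □r requires r at every successor {v}.
        r fails at v, so □r is false at u.

Yes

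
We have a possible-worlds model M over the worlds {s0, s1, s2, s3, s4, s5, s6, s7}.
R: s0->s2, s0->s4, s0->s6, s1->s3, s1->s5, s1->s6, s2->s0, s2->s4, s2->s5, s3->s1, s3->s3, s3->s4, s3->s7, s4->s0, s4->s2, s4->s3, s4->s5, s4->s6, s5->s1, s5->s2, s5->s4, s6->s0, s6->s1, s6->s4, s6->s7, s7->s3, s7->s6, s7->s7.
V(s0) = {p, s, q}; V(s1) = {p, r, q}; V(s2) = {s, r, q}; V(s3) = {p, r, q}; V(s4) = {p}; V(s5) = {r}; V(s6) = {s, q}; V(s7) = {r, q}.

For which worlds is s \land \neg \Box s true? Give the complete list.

Let φ = s \land \neg \Box s. Evaluate φ at each world:
  s0 (successors {s2, s4, s6}): φ is true.
  s1 (successors {s3, s5, s6}): φ is false.
  s2 (successors {s0, s4, s5}): φ is true.
  s3 (successors {s1, s3, s4, s7}): φ is false.
  s4 (successors {s0, s2, s3, s5, s6}): φ is false.
  s5 (successors {s1, s2, s4}): φ is false.
  s6 (successors {s0, s1, s4, s7}): φ is true.
  s7 (successors {s3, s6, s7}): φ is false.
For instance, at s3:
  At s3: s is false, \neg \Box s is true, so s \land \neg \Box s is false.
    At s3: \Box s is false, so \neg \Box s is true.
      At s3: \Box s requires s at every successor {s1, s3, s4, s7}.
        s fails at s1, so \Box s is false at s3.
Satisfying worlds: {s0, s2, s6}

s0, s2, s6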